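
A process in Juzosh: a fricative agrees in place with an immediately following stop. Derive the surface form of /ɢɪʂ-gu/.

[ɢɪxgu]

/ʂ/ is a voiceless retroflex fricative. The following trigger /g/ is velar, so /ʂ/ must become velar as well.
A voiceless velar fricative is [x], so the surface segment is [x].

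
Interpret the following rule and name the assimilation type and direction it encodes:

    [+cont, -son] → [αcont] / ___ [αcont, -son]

The rule copies [cont] (continuancy) from the environment onto the target fricatives; since [±cont] encodes the stop/fricative manner contrast, the assimilating dimension is manner.
Since the environment is written after the underscore, the trigger follows the target; the direction is regressive.

regressive manner assimilation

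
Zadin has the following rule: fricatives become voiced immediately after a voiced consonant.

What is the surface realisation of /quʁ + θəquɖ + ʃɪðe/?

[quʁðəquɖʒɪðe]

The rule targets /θ/ (voiceless dental fricative), which sits after the trigger /ʁ/ (voiced).
The voiced dental fricative is [ð], so /θ/ → [ð].
The same rule applies at the second boundary: /ʃ/ → [ʒ] next to /ɖ/.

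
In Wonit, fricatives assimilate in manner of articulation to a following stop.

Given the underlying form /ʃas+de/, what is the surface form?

[ʃatde]

The rule targets /s/ (voiceless alveolar fricative), which sits before the trigger /d/ (stop).
A voiceless alveolar stop is [t], so the surface segment is [t].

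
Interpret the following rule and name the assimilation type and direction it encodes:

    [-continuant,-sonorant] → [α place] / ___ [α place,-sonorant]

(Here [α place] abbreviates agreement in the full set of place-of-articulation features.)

regressive place assimilation

The shared variable α links the value of the place features (abbreviated [place]) on the target to the same value on the neighbouring segment, so place is the feature that assimilates.
The conditioning segment sits to the right of the focus bar, meaning the trigger follows the segment that changes — regressive assimilation.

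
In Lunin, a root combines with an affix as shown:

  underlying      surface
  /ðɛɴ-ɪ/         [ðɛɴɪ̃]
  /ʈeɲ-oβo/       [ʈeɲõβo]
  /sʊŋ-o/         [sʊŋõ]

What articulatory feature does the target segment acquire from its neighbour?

nasality

The vowel /ɪ/ surfaces as nasalised [ɪ̃] next to the preceding nasal /ɴ/ — it has acquired the [+nasal] feature of its neighbour.
The other forms show the same pattern: /o/ → [õ] after /ɲ/; /o/ → [õ] after /ŋ/ — each time a vowel is nasalised next to a preceding nasal.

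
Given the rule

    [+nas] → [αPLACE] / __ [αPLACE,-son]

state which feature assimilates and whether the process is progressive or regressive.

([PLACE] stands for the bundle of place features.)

The shared variable α links the value of the place features (abbreviated [PLACE]) on the target to the same value on the neighbouring segment, so place is the feature that assimilates.
Since the environment is written after the underscore, the trigger follows the target; the direction is regressive.

regressive place assimilation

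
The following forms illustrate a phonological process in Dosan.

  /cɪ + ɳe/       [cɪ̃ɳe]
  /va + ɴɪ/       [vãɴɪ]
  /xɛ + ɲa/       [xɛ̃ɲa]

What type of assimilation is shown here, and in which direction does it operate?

The vowel /ɪ/ surfaces as nasalised [ɪ̃] next to the following nasal /ɳ/ — it has acquired the [+nasal] feature of its neighbour.
Likewise in the remaining data: /a/ → [ã] before /ɴ/; /ɛ/ → [ɛ̃] before /ɲ/ — each time a vowel is nasalised next to a following nasal.
Because the conditioning nasal is to the right of the vowel that changes, the process is regressive (anticipatory).

regressive nasality assimilation (vowel nasalisation)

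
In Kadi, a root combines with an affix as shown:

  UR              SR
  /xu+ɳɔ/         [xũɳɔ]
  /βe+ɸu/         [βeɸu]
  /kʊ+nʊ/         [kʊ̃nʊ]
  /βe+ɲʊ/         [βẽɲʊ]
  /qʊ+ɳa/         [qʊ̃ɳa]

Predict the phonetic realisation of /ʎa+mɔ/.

The data show regressive nasality assimilation (vowel nasalisation): /u/ → [ũ] before /ɳ/; /ʊ/ → [ʊ̃] before /n/; /e/ → [ẽ] before /ɲ/; /ʊ/ → [ʊ̃] before /ɳ/ — a vowel is nasalised by an immediately following nasal consonant.
No change occurs in [βeɸu] because the vowel at the boundary is adjacent to an oral consonant, not a nasal (/e/ next to /ɸ/).
The vowel /a/ is adjacent to the following nasal /m/, so it acquires [+nasal] and surfaces as [ã].

[ʎãmɔ]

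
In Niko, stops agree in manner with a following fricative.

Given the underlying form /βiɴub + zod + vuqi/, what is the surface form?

[βiɴuβzozvuqi]

The rule targets /b/ (voiced bilabial stop), which sits before the trigger /z/ (fricative).
Changing only its manner to fricative gives [β] — the voiced bilabial fricative.
The same rule applies at the second boundary: /d/ → [z] next to /v/.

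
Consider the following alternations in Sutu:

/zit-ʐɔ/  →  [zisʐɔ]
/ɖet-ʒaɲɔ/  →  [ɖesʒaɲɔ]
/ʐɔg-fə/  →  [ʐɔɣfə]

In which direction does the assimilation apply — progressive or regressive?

regressive

Underlying /t/ is realised as [s] next to /ʐ/; /ʐ/ itself does not change.
The change stop → fricative matches the manner of the following /ʐ/, identifying this as manner assimilation.
Checking the remaining alternations: /t/ → [s] before /ʒ/ (stop → fricative, matching a fricative); /g/ → [ɣ] before /f/ (stop → fricative, matching a fricative) — only manner changes, and always toward the following segment.
Since the segment that changes precedes the conditioning segment, the assimilation is regressive.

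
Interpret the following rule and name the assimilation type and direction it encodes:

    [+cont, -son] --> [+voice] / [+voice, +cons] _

progressive voicing assimilation

The structural change is [+voice], and the conditioning segment [+voice, +cons] (a voiced consonant) is itself voiced, so the target comes to share the voicing of its neighbour — voicing assimilation.
Since the environment is written before the underscore, the trigger precedes the target; the direction is progressive.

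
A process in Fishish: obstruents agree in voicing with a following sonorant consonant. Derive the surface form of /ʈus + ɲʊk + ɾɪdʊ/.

[ʈuzɲʊgɾɪdʊ]

The rule targets /s/ (voiceless alveolar fricative), which sits before the trigger /ɲ/ (voiced).
A voiced alveolar fricative is [z], so the surface segment is [z].
The same rule applies at the second boundary: /k/ → [g] next to /ɾ/.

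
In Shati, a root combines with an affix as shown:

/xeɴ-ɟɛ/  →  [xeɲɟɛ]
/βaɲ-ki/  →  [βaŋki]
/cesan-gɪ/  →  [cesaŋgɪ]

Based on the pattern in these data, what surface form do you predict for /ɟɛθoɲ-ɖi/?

The data show regressive place assimilation: /ɴ/ → [ɲ] before /ɟ/; /ɲ/ → [ŋ] before /k/; /n/ → [ŋ] before /g/. In each pair only place changes, matching the following consonant, while manner and voice stay constant.
The rule targets /ɲ/ (voiced palatal nasal), which sits before the trigger /ɖ/ (retroflex).
A voiced retroflex nasal is [ɳ], so the surface segment is [ɳ].

[ɟɛθoɳɖi]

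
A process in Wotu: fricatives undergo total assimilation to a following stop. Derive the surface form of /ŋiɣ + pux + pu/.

[ŋippuppu]

/ɣ/ is the segment targeted by the rule; it sits immediately before /p/, so it assimilates completely and surfaces as [p].
The same rule applies at the second boundary: /x/ → [p] next to /p/.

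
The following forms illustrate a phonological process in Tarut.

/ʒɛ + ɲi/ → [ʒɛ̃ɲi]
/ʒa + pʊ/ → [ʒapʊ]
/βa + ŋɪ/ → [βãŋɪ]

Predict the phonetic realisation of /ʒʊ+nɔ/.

[ʒʊ̃nɔ]

The data show regressive nasality assimilation (vowel nasalisation): /ɛ/ → [ɛ̃] before /ɲ/; /a/ → [ã] before /ŋ/ — a vowel is nasalised by an immediately following nasal consonant.
No change occurs in [ʒapʊ] because the vowel at the boundary is adjacent to an oral consonant, not a nasal (/a/ next to /p/).
/ʊ/ sits next to the nasal /n/ and is therefore nasalised to [ʊ̃].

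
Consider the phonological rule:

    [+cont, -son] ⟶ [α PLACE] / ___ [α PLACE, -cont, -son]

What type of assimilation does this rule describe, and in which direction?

The shared variable α links the value of the place features (abbreviated [PLACE]) on the target to the same value on the neighbouring segment, so place is the feature that assimilates.
Since the environment is written after the underscore, the trigger follows the target; the direction is regressive.

regressive place assimilation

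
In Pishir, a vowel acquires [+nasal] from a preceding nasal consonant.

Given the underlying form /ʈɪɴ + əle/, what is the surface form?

/ə/ sits next to the nasal /ɴ/ and is therefore nasalised to [ə̃].

[ʈɪɴə̃le]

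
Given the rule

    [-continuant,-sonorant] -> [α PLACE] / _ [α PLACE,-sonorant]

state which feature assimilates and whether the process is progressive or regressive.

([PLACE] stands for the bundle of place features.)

regressive place assimilation

The shared variable α links the value of the place features (abbreviated [PLACE]) on the target to the same value on the neighbouring segment, so place is the feature that assimilates.
Since the environment is written after the underscore, the trigger follows the target; the direction is regressive.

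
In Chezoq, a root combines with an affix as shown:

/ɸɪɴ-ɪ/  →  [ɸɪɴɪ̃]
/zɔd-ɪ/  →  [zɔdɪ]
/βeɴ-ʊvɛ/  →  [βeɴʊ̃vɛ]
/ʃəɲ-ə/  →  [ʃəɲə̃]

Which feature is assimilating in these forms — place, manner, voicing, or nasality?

nasality

The vowel /ɪ/ surfaces as nasalised [ɪ̃] next to the preceding nasal /ɴ/ — it has acquired the [+nasal] feature of its neighbour.
Likewise in the remaining data: /ʊ/ → [ʊ̃] after /ɴ/; /ə/ → [ə̃] after /ɲ/ — each time a vowel is nasalised next to a preceding nasal.
No change occurs in [zɔdɪ] because the vowel at the boundary is adjacent to an oral consonant, not a nasal (/ɪ/ next to /d/).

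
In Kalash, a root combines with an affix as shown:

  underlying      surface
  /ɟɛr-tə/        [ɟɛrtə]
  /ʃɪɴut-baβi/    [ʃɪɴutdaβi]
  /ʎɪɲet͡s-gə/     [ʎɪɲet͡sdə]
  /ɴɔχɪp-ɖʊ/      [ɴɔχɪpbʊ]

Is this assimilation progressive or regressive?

progressive

Underlying /b/ is realised as [d] next to /t/; /t/ itself does not change.
/b/ is bilabial while /t/ is alveolar; the output [d] is alveolar, matching the trigger — so the feature that spreads is place.
Checking the remaining alternations: /g/ → [d] after /t͡s/ (velar → alveolar, matching alveolar); /ɖ/ → [b] after /p/ (retroflex → bilabial, matching bilabial) — only place changes, and always toward the preceding segment.
Nothing changes in [ɟɛrtə]: there the adjacent consonants already agree in place (/t/ and /r/ are both alveolar), so this form is consistent with the same rule.
The trigger is the preceding segment, so the direction is progressive (perseverative).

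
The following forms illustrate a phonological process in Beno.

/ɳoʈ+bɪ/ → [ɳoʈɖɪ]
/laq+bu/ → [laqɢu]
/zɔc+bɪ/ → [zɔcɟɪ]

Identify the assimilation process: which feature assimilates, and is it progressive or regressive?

The segment that alternates is /b/, which surfaces as [ɖ] when adjacent to /ʈ/.
/b/ is bilabial while /ʈ/ is retroflex; the output [ɖ] is retroflex, matching the trigger — so the feature that spreads is place.
Manner and voice are unchanged, so the assimilation is partial, not total.
The other alternating forms pattern the same way: /b/ → [ɢ] after /q/ (bilabial → uvular, matching uvular); /b/ → [ɟ] after /c/ (bilabial → palatal, matching palatal) — only place changes, and always toward the preceding segment.
The trigger is the preceding segment, so the direction is progressive (perseverative).

progressive place assimilation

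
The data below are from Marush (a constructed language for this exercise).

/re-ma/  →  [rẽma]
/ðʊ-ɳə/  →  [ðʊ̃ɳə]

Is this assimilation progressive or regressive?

regressive

The vowel /e/ surfaces as nasalised [ẽ] next to the following nasal /m/ — it has acquired the [+nasal] feature of its neighbour.
Likewise in the remaining data: /ʊ/ → [ʊ̃] before /ɳ/ — each time a vowel is nasalised next to a following nasal.
Because the conditioning nasal is to the right of the vowel that changes, the process is regressive (anticipatory).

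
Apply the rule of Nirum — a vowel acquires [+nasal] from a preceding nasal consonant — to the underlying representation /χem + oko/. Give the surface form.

The vowel /o/ is adjacent to the preceding nasal /m/, so it acquires [+nasal] and surfaces as [õ].

[χemõko]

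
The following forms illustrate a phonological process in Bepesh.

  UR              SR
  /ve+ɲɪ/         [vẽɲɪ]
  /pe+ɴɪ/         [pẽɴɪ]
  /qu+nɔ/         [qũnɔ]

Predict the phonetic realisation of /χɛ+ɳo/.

[χɛ̃ɳo]

The data show regressive nasality assimilation (vowel nasalisation): /e/ → [ẽ] before /ɲ/; /e/ → [ẽ] before /ɴ/; /u/ → [ũ] before /n/ — a vowel is nasalised by an immediately following nasal consonant.
The vowel /ɛ/ is adjacent to the following nasal /ɳ/, so it acquires [+nasal] and surfaces as [ɛ̃].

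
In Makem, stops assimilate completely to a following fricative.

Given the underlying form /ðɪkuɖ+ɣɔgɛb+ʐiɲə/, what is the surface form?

/ɖ/ is the segment targeted by the rule; it sits immediately before /ɣ/, so it assimilates completely and surfaces as [ɣ].
The same rule applies at the second boundary: /b/ → [ʐ] next to /ʐ/.

[ðɪkuɣɣɔgɛʐʐiɲə]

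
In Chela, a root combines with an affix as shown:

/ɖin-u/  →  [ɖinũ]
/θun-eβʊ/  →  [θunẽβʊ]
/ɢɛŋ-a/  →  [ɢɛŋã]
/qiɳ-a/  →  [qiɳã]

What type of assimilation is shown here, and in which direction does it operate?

The vowel /u/ surfaces as nasalised [ũ] next to the preceding nasal /n/ — it has acquired the [+nasal] feature of its neighbour.
Likewise in the remaining data: /e/ → [ẽ] after /n/; /a/ → [ã] after /ŋ/; /a/ → [ã] after /ɳ/ — each time a vowel is nasalised next to a preceding nasal.
Because the conditioning nasal is to the left of the vowel that changes, the process is progressive (perseverative).

progressive nasality assimilation (vowel nasalisation)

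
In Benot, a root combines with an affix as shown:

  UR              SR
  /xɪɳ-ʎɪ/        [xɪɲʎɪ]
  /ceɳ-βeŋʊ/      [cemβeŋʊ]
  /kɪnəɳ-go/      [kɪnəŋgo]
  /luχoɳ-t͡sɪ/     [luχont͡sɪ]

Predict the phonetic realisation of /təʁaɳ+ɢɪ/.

[təʁaɴɢɪ]

The data show regressive place assimilation: /ɳ/ → [ɲ] before /ʎ/; /ɳ/ → [m] before /β/; /ɳ/ → [ŋ] before /g/; /ɳ/ → [n] before /t͡s/. In each pair only place changes, matching the following consonant, while manner and voice stay constant.
/ɳ/ is a voiced retroflex nasal. The following trigger /ɢ/ is uvular, so /ɳ/ must become uvular as well.
Changing only its place to uvular gives [ɴ] — the voiced uvular nasal.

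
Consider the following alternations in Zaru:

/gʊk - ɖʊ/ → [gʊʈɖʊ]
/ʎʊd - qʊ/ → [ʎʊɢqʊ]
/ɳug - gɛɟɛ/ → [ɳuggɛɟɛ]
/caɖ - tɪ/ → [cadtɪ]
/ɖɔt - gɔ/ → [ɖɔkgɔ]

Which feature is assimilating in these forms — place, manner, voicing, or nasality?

place

Underlying /k/ is realised as [ʈ] next to /ɖ/; /ɖ/ itself does not change.
/k/ is velar while /ɖ/ is retroflex; the output [ʈ] is retroflex, matching the trigger — so the feature that spreads is place.
Checking the remaining alternations: /d/ → [ɢ] before /q/ (alveolar → uvular, matching uvular); /ɖ/ → [d] before /t/ (retroflex → alveolar, matching alveolar); /t/ → [k] before /g/ (alveolar → velar, matching velar) — only place changes, and always toward the following segment.
Nothing changes in [ɳuggɛɟɛ]: there the adjacent consonants already agree in place (/g/ and /g/ are both velar), so this form is consistent with the same rule.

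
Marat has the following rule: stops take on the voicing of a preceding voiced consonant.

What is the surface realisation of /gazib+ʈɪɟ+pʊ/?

[gazibɖɪɟbʊ]

The rule targets /ʈ/ (voiceless retroflex stop), which sits after the trigger /b/ (voiced).
Changing only its voicing to voiced gives [ɖ] — the voiced retroflex stop.
At the second juncture, /p/ likewise becomes [b] adjacent to /ɟ/.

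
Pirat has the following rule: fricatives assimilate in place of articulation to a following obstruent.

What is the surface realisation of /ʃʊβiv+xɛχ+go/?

[ʃʊβiɣxɛxgo]

/v/ is a voiced labiodental fricative. The following trigger /x/ is velar, so /v/ must become velar as well.
A voiced velar fricative is [ɣ], so the surface segment is [ɣ].
The same rule applies at the second boundary: /χ/ → [x] next to /g/.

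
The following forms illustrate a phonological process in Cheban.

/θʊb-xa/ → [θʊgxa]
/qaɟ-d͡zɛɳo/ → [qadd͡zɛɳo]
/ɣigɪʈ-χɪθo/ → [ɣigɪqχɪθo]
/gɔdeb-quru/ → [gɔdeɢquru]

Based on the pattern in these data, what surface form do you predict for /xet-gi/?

[xekgi]

The data show regressive place assimilation: /b/ → [g] before /x/; /ɟ/ → [d] before /d͡z/; /ʈ/ → [q] before /χ/; /b/ → [ɢ] before /q/. In each pair only place changes, matching the following consonant, while manner and voice stay constant.
The rule targets /t/ (voiceless alveolar stop), which sits before the trigger /g/ (velar).
Changing only its place to velar gives [k] — the voiceless velar stop.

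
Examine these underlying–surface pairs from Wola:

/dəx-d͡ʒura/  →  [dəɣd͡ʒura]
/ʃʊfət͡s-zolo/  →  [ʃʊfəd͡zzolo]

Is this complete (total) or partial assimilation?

The segment that alternates is /x/, which surfaces as [ɣ] when adjacent to /d͡ʒ/.
The change voiceless → voiced matches the voicing of the following /d͡ʒ/, identifying this as voicing assimilation.
Place and manner are unchanged, so the assimilation is partial, not total.
The other alternating form patterns the same way: /t͡s/ → [d͡z] before /z/ (voiceless → voiced, matching voiced) — only voicing changes, and always toward the following segment.

partial assimilation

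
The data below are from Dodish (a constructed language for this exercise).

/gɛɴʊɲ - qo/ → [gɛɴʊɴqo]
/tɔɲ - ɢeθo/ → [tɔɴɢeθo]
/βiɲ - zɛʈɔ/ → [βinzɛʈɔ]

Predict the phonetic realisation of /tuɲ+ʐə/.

The data show regressive place assimilation: /ɲ/ → [ɴ] before /q/; /ɲ/ → [ɴ] before /ɢ/; /ɲ/ → [n] before /z/. In each pair only place changes, matching the following consonant, while manner and voice stay constant.
The rule targets /ɲ/ (voiced palatal nasal), which sits before the trigger /ʐ/ (retroflex).
Changing only its place to retroflex gives [ɳ] — the voiced retroflex nasal.

[tuɳʐə]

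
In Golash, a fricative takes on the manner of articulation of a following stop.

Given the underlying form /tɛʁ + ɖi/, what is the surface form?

The rule targets /ʁ/ (voiced uvular fricative), which sits before the trigger /ɖ/ (stop).
Changing only its manner to stop gives [ɢ] — the voiced uvular stop.

[tɛɢɖi]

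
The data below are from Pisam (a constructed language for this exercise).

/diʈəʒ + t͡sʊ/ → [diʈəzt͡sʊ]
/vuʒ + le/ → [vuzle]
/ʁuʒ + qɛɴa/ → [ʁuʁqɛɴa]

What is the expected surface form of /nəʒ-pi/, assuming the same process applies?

[nəβpi]

The data show regressive place assimilation: /ʒ/ → [z] before /t͡s/; /ʒ/ → [z] before /l/; /ʒ/ → [ʁ] before /q/. In each pair only place changes, matching the following consonant, while manner and voice stay constant.
/ʒ/ is a voiced postalveolar fricative. The following trigger /p/ is bilabial, so /ʒ/ must become bilabial as well.
The voiced bilabial fricative is [β], so /ʒ/ → [β].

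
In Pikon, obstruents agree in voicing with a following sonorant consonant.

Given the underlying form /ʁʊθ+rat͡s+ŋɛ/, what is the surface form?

/θ/ is a voiceless dental fricative. The following trigger /r/ is voiced, so /θ/ must become voiced as well.
Changing only its voicing to voiced gives [ð] — the voiced dental fricative.
At the second juncture, /t͡s/ likewise becomes [d͡z] adjacent to /ŋ/.

[ʁʊðrad͡zŋɛ]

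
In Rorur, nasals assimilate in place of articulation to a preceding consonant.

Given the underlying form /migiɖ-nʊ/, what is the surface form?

/n/ is a voiced alveolar nasal. The preceding trigger /ɖ/ is retroflex, so /n/ must become retroflex as well.
Changing only its place to retroflex gives [ɳ] — the voiced retroflex nasal.

[migiɖɳʊ]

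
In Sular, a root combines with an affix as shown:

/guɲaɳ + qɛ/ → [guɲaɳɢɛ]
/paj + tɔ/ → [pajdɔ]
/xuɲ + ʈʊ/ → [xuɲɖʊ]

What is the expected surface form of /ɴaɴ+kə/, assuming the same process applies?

[ɴaɴgə]

The data show progressive voicing assimilation: /q/ → [ɢ] after /ɳ/; /t/ → [d] after /j/; /ʈ/ → [ɖ] after /ɲ/. In each pair only voicing changes, matching the preceding consonant, while place and manner stay constant.
/k/ is a voiceless velar stop. The preceding trigger /ɴ/ is voiced, so /k/ must become voiced as well.
A voiced velar stop is [g], so the surface segment is [g].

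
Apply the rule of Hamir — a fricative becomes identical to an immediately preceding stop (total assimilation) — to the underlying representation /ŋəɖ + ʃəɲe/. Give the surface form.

/ʃ/ is the segment targeted by the rule; it sits immediately after /ɖ/, so it assimilates completely and surfaces as [ɖ].

[ŋəɖɖəɲe]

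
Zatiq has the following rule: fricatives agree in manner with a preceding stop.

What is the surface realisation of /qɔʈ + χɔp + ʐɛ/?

[qɔʈqɔpɖɛ]

/χ/ is a voiceless uvular fricative. The preceding trigger /ʈ/ is a stop, so /χ/ must become a stop as well.
A voiceless uvular stop is [q], so the surface segment is [q].
At the second juncture, /ʐ/ likewise becomes [ɖ] adjacent to /p/.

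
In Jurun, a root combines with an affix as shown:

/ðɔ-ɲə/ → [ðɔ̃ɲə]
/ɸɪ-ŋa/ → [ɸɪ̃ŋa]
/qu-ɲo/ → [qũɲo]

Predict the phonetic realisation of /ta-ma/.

[tãma]

The data show regressive nasality assimilation (vowel nasalisation): /ɔ/ → [ɔ̃] before /ɲ/; /ɪ/ → [ɪ̃] before /ŋ/; /u/ → [ũ] before /ɲ/ — a vowel is nasalised by an immediately following nasal consonant.
The vowel /a/ is adjacent to the following nasal /m/, so it acquires [+nasal] and surfaces as [ã].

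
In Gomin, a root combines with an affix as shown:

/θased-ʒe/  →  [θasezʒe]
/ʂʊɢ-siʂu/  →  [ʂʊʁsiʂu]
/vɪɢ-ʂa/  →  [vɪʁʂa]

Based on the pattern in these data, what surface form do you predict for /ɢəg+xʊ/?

The data show regressive manner assimilation: /d/ → [z] before /ʒ/; /ɢ/ → [ʁ] before /s/; /ɢ/ → [ʁ] before /ʂ/. In each pair only manner changes, matching the following consonant, while place and voice stay constant.
/g/ is a voiced velar stop. The following trigger /x/ is a fricative, so /g/ must become a fricative as well.
A voiced velar fricative is [ɣ], so the surface segment is [ɣ].

[ɢəɣxʊ]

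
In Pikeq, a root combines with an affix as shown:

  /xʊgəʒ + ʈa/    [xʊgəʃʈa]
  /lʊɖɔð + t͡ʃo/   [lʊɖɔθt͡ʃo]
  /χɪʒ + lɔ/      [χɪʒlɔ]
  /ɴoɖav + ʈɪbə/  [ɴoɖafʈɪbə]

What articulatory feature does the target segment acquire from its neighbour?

voicing

The segment that alternates is /ʒ/, which surfaces as [ʃ] when adjacent to /ʈ/.
/ʒ/ is voiced while /ʈ/ is voiceless; the output [ʃ] is voiceless, matching the trigger — so the feature that spreads is voicing.
The same holds elsewhere in the data: /ð/ → [θ] before /t͡ʃ/ (voiced → voiceless, matching voiceless); /v/ → [f] before /ʈ/ (voiced → voiceless, matching voiceless) — only voicing changes, and always toward the following segment.
No alternation appears in [χɪʒlɔ]: there the adjacent consonants already agree in voicing (/ʒ/ and /l/ are both voiced), so this form is consistent with the same rule.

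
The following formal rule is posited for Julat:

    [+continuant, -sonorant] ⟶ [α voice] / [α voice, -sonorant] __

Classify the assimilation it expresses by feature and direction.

The shared variable α links the value of [voice] on the target to the same value on the neighbouring segment, so voicing is the feature that assimilates.
The conditioning segment sits to the left of the focus bar, meaning the trigger precedes the segment that changes — progressive assimilation.

progressive voicing assimilation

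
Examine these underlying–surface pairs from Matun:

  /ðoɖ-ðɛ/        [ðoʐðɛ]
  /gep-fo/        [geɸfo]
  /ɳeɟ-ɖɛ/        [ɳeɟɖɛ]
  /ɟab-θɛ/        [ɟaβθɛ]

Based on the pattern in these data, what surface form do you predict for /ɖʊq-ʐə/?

[ɖʊχʐə]

The data show regressive manner assimilation: /ɖ/ → [ʐ] before /ð/; /p/ → [ɸ] before /f/; /b/ → [β] before /θ/. In each pair only manner changes, matching the following consonant, while place and voice stay constant.
Nothing changes in [ɳeɟɖɛ]: there the adjacent consonants already agree in manner (/ɟ/ and /ɖ/ are both stops), so this form is consistent with the same rule.
/q/ is a voiceless uvular stop. The following trigger /ʐ/ is a fricative, so /q/ must become a fricative as well.
Changing only its manner to fricative gives [χ] — the voiceless uvular fricative.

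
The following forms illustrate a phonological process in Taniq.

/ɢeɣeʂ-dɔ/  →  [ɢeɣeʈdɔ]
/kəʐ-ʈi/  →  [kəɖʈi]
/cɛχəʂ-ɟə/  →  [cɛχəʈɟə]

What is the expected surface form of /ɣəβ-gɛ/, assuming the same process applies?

[ɣəbgɛ]

The data show regressive manner assimilation: /ʂ/ → [ʈ] before /d/; /ʐ/ → [ɖ] before /ʈ/; /ʂ/ → [ʈ] before /ɟ/. In each pair only manner changes, matching the following consonant, while place and voice stay constant.
The rule targets /β/ (voiced bilabial fricative), which sits before the trigger /g/ (stop).
The voiced bilabial stop is [b], so /β/ → [b].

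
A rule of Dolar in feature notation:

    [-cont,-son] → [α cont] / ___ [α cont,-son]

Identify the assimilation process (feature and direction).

The shared variable α links the value of [cont] on the target to that of the neighbouring obstruent. [cont] distinguishes stops from fricatives — a manner-of-articulation feature — so this is manner assimilation.
The conditioning segment sits to the right of the focus bar, meaning the trigger follows the segment that changes — regressive assimilation.

regressive manner assimilation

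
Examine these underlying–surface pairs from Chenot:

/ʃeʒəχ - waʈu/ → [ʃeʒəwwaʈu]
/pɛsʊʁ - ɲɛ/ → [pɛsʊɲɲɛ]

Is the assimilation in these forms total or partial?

Underlying /χ/ is realised as [w] next to /w/; /w/ itself does not change.
The output [w] is identical to the trigger /w/ — every feature (place, manner, voicing) has been copied — so this is total assimilation.
The remaining alternation confirms this: /ʁ/ → [ɲ] before /ɲ/ — in each case the output is a copy of the following consonant.

total assimilation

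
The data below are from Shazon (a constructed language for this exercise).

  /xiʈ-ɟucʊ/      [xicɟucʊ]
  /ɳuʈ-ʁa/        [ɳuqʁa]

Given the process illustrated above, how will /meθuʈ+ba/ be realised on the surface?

[meθupba]

The data show regressive place assimilation: /ʈ/ → [c] before /ɟ/; /ʈ/ → [q] before /ʁ/. In each pair only place changes, matching the following consonant, while manner and voice stay constant.
The rule targets /ʈ/ (voiceless retroflex stop), which sits before the trigger /b/ (bilabial).
A voiceless bilabial stop is [p], so the surface segment is [p].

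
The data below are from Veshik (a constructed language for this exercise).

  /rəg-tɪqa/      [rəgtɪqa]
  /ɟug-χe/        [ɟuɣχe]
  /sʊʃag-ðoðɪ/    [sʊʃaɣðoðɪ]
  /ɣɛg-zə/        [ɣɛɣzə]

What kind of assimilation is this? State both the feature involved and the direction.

regressive manner assimilation

Comparing underlying and surface forms, /g/ → [ɣ] is the alternation; the neighbouring /χ/ is constant.
/g/ is a stop while /χ/ is a fricative; the output [ɣ] is a fricative, matching the trigger — so the feature that spreads is manner.
Place and voice are unchanged, so the assimilation is partial, not total.
The same holds elsewhere in the data: /g/ → [ɣ] before /ð/ (stop → fricative, matching a fricative); /g/ → [ɣ] before /z/ (stop → fricative, matching a fricative) — only manner changes, and always toward the following segment.
Nothing changes in [rəgtɪqa]: there the adjacent consonants already agree in manner (/g/ and /t/ are both stops), so this form is consistent with the same rule.
Since the segment that changes precedes the conditioning segment, the assimilation is regressive.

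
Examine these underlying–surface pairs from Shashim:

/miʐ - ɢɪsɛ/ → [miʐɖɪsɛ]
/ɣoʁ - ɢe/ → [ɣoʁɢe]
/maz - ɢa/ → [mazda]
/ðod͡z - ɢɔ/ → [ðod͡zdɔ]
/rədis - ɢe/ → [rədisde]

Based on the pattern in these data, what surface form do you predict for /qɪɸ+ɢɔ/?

The data show progressive place assimilation: /ɢ/ → [ɖ] after /ʐ/; /ɢ/ → [d] after /z/; /ɢ/ → [d] after /d͡z/; /ɢ/ → [d] after /s/. In each pair only place changes, matching the preceding consonant, while manner and voice stay constant.
Nothing changes in [ɣoʁɢe]: there the adjacent consonants already agree in place (/ɢ/ and /ʁ/ are both uvular), so this form is consistent with the same rule.
The rule targets /ɢ/ (voiced uvular stop), which sits after the trigger /ɸ/ (bilabial).
Changing only its place to bilabial gives [b] — the voiced bilabial stop.

[qɪɸbɔ]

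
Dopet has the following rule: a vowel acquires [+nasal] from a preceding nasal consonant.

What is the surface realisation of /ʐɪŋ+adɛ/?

[ʐɪŋãdɛ]

The vowel /a/ is adjacent to the preceding nasal /ŋ/, so it acquires [+nasal] and surfaces as [ã].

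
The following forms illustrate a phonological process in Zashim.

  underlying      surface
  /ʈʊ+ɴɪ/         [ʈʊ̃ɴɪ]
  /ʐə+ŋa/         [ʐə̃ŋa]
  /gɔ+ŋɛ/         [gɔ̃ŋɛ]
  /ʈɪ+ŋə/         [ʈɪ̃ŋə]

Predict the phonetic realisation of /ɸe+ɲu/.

[ɸẽɲu]

The data show regressive nasality assimilation (vowel nasalisation): /ʊ/ → [ʊ̃] before /ɴ/; /ə/ → [ə̃] before /ŋ/; /ɔ/ → [ɔ̃] before /ŋ/; /ɪ/ → [ɪ̃] before /ŋ/ — a vowel is nasalised by an immediately following nasal consonant.
/e/ sits next to the nasal /ɲ/ and is therefore nasalised to [ẽ].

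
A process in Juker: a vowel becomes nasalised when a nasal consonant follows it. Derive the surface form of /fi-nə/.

[fĩnə]

/i/ sits next to the nasal /n/ and is therefore nasalised to [ĩ].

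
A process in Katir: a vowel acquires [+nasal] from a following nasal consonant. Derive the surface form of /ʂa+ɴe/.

The vowel /a/ is adjacent to the following nasal /ɴ/, so it acquires [+nasal] and surfaces as [ã].

[ʂãɴe]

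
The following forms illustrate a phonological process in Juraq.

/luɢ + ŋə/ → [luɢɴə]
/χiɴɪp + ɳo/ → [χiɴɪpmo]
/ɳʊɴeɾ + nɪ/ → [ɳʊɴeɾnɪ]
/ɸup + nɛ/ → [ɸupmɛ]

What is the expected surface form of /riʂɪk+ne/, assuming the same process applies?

The data show progressive place assimilation: /ŋ/ → [ɴ] after /ɢ/; /ɳ/ → [m] after /p/; /n/ → [m] after /p/. In each pair only place changes, matching the preceding consonant, while manner and voice stay constant.
No alternation appears in [ɳʊɴeɾnɪ]: there the adjacent consonants already agree in place (/n/ and /ɾ/ are both alveolar), so this form is consistent with the same rule.
/n/ is a voiced alveolar nasal. The preceding trigger /k/ is velar, so /n/ must become velar as well.
Changing only its place to velar gives [ŋ] — the voiced velar nasal.

[riʂɪkŋe]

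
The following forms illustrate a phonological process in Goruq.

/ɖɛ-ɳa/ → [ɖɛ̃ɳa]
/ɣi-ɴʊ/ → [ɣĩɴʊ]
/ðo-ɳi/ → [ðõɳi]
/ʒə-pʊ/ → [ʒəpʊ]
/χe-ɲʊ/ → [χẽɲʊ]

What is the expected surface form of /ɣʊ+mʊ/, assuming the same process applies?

[ɣʊ̃mʊ]

The data show regressive nasality assimilation (vowel nasalisation): /ɛ/ → [ɛ̃] before /ɳ/; /i/ → [ĩ] before /ɴ/; /o/ → [õ] before /ɳ/; /e/ → [ẽ] before /ɲ/ — a vowel is nasalised by an immediately following nasal consonant.
No change occurs in [ʒəpʊ] because the vowel at the boundary is adjacent to an oral consonant, not a nasal (/ə/ next to /p/).
/ʊ/ sits next to the nasal /m/ and is therefore nasalised to [ʊ̃].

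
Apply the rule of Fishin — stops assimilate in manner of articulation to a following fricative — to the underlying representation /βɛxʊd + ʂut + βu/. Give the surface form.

[βɛxʊzʂusβu]

/d/ is a voiced alveolar stop. The following trigger /ʂ/ is a fricative, so /d/ must become a fricative as well.
The voiced alveolar fricative is [z], so /d/ → [z].
The same rule applies at the second boundary: /t/ → [s] next to /β/.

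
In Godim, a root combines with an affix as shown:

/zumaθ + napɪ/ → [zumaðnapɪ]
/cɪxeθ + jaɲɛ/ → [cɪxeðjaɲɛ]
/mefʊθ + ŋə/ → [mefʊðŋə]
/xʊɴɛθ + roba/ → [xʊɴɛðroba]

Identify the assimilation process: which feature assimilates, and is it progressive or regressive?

regressive voicing assimilation

Underlying /θ/ is realised as [ð] next to /n/; /n/ itself does not change.
/θ/ is voiceless while /n/ is voiced; the output [ð] is voiced, matching the trigger — so the feature that spreads is voicing.
Place and manner are unchanged, so the assimilation is partial, not total.
The same holds elsewhere in the data: /θ/ → [ð] before /j/ (voiceless → voiced, matching voiced); /θ/ → [ð] before /ŋ/ (voiceless → voiced, matching voiced); /θ/ → [ð] before /r/ (voiceless → voiced, matching voiced) — only voicing changes, and always toward the following segment.
Since the segment that changes precedes the conditioning segment, the assimilation is regressive.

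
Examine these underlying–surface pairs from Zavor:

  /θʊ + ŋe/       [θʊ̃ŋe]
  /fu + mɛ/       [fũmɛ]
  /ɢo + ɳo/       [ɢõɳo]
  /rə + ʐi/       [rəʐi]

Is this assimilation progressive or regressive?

regressive

The vowel /ʊ/ surfaces as nasalised [ʊ̃] next to the following nasal /ŋ/ — it has acquired the [+nasal] feature of its neighbour.
Likewise in the remaining data: /u/ → [ũ] before /m/; /o/ → [õ] before /ɳ/ — each time a vowel is nasalised next to a following nasal.
No change occurs in [rəʐi] because the vowel at the boundary is adjacent to an oral consonant, not a nasal (/ə/ next to /ʐ/).
Because the conditioning nasal is to the right of the vowel that changes, the process is regressive (anticipatory).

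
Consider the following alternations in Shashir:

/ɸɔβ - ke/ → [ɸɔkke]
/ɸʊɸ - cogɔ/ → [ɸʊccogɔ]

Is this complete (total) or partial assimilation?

total assimilation

Comparing underlying and surface forms, /β/ → [k] is the alternation; the neighbouring /k/ is constant.
The output [k] is identical to the trigger /k/ — every feature (place, manner, voicing) has been copied — so this is total assimilation.
The other form behaves the same way: /ɸ/ → [c] before /c/ — in each case the output is a copy of the following consonant.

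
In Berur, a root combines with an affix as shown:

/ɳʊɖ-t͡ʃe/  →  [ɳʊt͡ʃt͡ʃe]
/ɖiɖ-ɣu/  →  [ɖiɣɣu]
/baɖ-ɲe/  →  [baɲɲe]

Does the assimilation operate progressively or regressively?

Underlying /ɖ/ is realised as [t͡ʃ] next to /t͡ʃ/; /t͡ʃ/ itself does not change.
The output [t͡ʃ] is identical to the trigger /t͡ʃ/ — every feature (place, manner, voicing) has been copied — so this is total assimilation.
The other forms behave the same way: /ɖ/ → [ɣ] before /ɣ/; /ɖ/ → [ɲ] before /ɲ/ — in each case the output is a copy of the following consonant.
Since the segment that changes precedes the conditioning segment, the assimilation is regressive.

regressive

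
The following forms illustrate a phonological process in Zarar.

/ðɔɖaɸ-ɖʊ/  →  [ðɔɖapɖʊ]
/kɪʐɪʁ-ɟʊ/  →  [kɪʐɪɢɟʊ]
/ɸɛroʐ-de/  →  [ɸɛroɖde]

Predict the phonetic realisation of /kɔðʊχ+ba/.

[kɔðʊqba]

The data show regressive manner assimilation: /ɸ/ → [p] before /ɖ/; /ʁ/ → [ɢ] before /ɟ/; /ʐ/ → [ɖ] before /d/. In each pair only manner changes, matching the following consonant, while place and voice stay constant.
The rule targets /χ/ (voiceless uvular fricative), which sits before the trigger /b/ (stop).
A voiceless uvular stop is [q], so the surface segment is [q].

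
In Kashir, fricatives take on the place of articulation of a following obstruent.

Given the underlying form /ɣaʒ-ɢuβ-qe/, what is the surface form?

[ɣaʁɢuʁqe]

/ʒ/ is a voiced postalveolar fricative. The following trigger /ɢ/ is uvular, so /ʒ/ must become uvular as well.
A voiced uvular fricative is [ʁ], so the surface segment is [ʁ].
At the second juncture, /β/ likewise becomes [ʁ] adjacent to /q/.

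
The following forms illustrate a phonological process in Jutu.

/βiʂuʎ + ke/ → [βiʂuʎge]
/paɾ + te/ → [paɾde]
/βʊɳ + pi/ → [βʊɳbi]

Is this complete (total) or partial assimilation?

partial assimilation

Comparing underlying and surface forms, /k/ → [g] is the alternation; the neighbouring /ʎ/ is constant.
/k/ is voiceless while /ʎ/ is voiced; the output [g] is voiced, matching the trigger — so the feature that spreads is voicing.
Place and manner are unchanged, so the assimilation is partial, not total.
The other alternating forms pattern the same way: /t/ → [d] after /ɾ/ (voiceless → voiced, matching voiced); /p/ → [b] after /ɳ/ (voiceless → voiced, matching voiced) — only voicing changes, and always toward the preceding segment.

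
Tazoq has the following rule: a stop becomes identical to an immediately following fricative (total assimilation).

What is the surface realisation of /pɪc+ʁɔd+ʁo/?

/c/ is the segment targeted by the rule; it sits immediately before /ʁ/, so it assimilates completely and surfaces as [ʁ].
At the second juncture, /d/ likewise becomes [ʁ] adjacent to /ʁ/.

[pɪʁʁɔʁʁo]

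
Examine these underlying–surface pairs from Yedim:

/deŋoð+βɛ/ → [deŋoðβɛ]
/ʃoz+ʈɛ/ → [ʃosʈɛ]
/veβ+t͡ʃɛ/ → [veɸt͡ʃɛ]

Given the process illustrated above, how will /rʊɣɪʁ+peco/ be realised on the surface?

[rʊɣɪχpeco]

The data show regressive voicing assimilation: /z/ → [s] before /ʈ/; /β/ → [ɸ] before /t͡ʃ/. In each pair only voicing changes, matching the following consonant, while place and manner stay constant.
Nothing changes in [deŋoðβɛ]: there the adjacent consonants already agree in voicing (/ð/ and /β/ are both voiced), so this form is consistent with the same rule.
/ʁ/ is a voiced uvular fricative. The following trigger /p/ is voiceless, so /ʁ/ must become voiceless as well.
The voiceless uvular fricative is [χ], so /ʁ/ → [χ].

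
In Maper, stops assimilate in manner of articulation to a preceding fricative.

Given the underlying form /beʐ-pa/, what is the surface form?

/p/ is a voiceless bilabial stop. The preceding trigger /ʐ/ is a fricative, so /p/ must become a fricative as well.
The voiceless bilabial fricative is [ɸ], so /p/ → [ɸ].

[beʐɸa]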